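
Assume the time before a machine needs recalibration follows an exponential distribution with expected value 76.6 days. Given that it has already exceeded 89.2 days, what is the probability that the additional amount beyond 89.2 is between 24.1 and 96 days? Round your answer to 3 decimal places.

The rate is λ = 1/76.6 = 0.0130548 per day.
Memoryless: the residual past 89.2 is again Exp(λ).
P(24.1 < residual < 96) = e^(−λ·24.1) − e^(−λ·96) = 0.73007 − 0.28557 ≈ 0.444.

0.444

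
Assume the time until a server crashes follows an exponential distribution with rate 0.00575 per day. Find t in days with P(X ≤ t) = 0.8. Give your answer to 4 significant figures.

Set 1 − e^(−λt) = 0.8, so t = −ln(0.2)/λ = 1.6094/0.00575 ≈ 279.902 days.

279.9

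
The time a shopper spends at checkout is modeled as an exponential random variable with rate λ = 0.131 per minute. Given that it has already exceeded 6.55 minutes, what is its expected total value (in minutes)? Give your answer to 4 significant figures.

By memorylessness, E[X | X > 6.55] = 6.55 + 1/λ = 6.55 + 7.63359 = 14.1836 minutes.

14.18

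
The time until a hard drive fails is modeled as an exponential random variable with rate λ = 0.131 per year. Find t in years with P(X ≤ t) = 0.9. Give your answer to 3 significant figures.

Set 1 − e^(−λt) = 0.9, so t = −ln(0.1)/λ = 2.3026/0.131 ≈ 17.577 years.

17.6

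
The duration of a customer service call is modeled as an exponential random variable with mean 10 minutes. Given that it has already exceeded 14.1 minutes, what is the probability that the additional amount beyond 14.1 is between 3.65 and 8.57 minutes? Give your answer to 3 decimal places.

0.270

The rate is λ = 1/10 = 0.1 per minute.
Memoryless: the residual past 14.1 is again Exp(λ).
P(3.65 < residual < 8.57) = e^(−λ·3.65) − e^(−λ·8.57) = 0.69420 − 0.42443 ≈ 0.270.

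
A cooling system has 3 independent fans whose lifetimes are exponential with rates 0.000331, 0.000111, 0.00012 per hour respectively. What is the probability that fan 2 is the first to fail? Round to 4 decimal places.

The time to first failure is exponential with rate Σλ = 0.000331 + 0.000111 + 0.00012 = 0.000562.
P(fan 2 first) = λ_2/Σλ = 0.000111/0.000562 ≈ 0.1975.

0.1975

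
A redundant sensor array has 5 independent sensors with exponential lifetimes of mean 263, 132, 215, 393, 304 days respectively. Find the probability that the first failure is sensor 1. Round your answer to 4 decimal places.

0.1739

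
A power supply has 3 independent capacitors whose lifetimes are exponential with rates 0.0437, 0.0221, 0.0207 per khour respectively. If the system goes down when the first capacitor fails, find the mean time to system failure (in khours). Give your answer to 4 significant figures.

11.56

The time to first failure is exponential with rate Σλ = 0.0437 + 0.0221 + 0.0207 = 0.0865.
E[min] = 1/Σλ = 1/0.0865 = 11.5607 khours.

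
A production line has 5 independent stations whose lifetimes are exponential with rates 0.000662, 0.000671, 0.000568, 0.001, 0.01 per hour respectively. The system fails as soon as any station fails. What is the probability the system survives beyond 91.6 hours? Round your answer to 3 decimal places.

The time to first failure is exponential with rate Σλ = 0.000662 + 0.000671 + 0.000568 + 0.001 + 0.01 = 0.012901.
P(min > 91.6) = e^(−0.012901·91.6) = e^(−1.1817) ≈ 0.307.

0.307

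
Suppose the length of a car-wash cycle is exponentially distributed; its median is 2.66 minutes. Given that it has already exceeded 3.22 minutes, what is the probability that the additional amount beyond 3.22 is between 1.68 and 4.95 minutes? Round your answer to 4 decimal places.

For an exponential, median = ln(2)/λ, so λ = ln 2 / 2.66 = 0.260582 per minute.
Memoryless: the residual past 3.22 is again Exp(λ).
P(1.68 < residual < 4.95) = e^(−λ·1.68) − e^(−λ·4.95) = 0.64547 − 0.27530 ≈ 0.3702.

0.3702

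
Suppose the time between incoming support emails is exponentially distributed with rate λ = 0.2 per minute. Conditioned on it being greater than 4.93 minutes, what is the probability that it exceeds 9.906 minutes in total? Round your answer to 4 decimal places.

0.3696

The exponential is memoryless, so the remaining time is again Exp(λ): the condition X > 4.93 is irrelevant.
P(X > 4.976) = e^(−0.9952) ≈ 0.3696.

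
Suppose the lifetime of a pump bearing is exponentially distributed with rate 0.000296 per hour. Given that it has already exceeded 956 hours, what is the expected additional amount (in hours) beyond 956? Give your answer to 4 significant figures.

3378

By memorylessness, the remaining amount past any threshold is again Exp(λ) with mean 1/λ = 3378.38 hours.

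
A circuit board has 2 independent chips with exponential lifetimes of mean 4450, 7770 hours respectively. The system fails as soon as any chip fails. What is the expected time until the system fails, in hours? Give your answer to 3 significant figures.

The first failure time is exponential with rate Σλ_i = 1/4450 + 1/7770 = 0.000353419 per hour.
E[min] = 1/Σλ = 1/0.000353419 = 2829.5 hours.

2830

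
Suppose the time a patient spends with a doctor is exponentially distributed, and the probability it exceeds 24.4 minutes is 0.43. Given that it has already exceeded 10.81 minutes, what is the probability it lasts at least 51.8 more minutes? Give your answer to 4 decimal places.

0.1667

From e^(−λ·24.4) = 0.43, λ = −ln(0.43)/24.4 = 0.0345889.
Memoryless: P(X > 10.81+51.8 | X > 10.81) = P(X > 51.8) = e^(−0.0345889·51.8) ≈ 0.1667.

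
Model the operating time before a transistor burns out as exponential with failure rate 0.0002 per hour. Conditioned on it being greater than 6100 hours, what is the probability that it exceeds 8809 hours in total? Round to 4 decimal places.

0.5817

By the memoryless property, P(X > 6100+2709 | X > 6100) = P(X > 2709).
P(X > 2709) = e^(−0.5418) ≈ 0.5817.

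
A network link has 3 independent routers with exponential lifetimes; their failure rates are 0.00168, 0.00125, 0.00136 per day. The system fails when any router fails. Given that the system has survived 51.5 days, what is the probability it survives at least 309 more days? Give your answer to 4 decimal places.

0.2656

Time to first failure ~ Exp(Σλ) with Σλ = 0.00429.
By memorylessness, P(T > 51.5+309 | T > 51.5) = P(T > 309) = e^(−0.00429·309) ≈ 0.2656.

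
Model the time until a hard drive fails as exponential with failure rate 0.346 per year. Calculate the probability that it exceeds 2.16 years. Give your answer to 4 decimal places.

P(X > 2.16) = e^(−λ·2.16) = e^(−0.74736) ≈ 0.4736.

0.4736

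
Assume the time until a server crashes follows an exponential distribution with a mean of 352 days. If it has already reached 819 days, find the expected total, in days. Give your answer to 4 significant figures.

The rate is λ = 1/352 = 0.00284091 per day.
By memorylessness, E[X | X > 819] = 819 + 1/λ = 819 + 352 = 1171 days.

1171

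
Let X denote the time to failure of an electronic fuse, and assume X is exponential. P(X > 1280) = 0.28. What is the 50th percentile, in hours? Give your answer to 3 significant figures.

e^(−λ·1280) = 0.28 ⇒ λ = −ln(0.28)/1280 = 0.000994504.
50th percentile: 1 − e^(−λt) = 0.5, t = −ln(0.5)/λ = 696.977 hours.

697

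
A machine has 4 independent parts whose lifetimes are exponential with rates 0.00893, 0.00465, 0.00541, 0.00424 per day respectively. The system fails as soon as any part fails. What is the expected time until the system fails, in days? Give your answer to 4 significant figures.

43.05

The time to first failure is exponential with rate Σλ = 0.00893 + 0.00465 + 0.00541 + 0.00424 = 0.02323.
E[min] = 1/Σλ = 1/0.02323 = 43.0478 days.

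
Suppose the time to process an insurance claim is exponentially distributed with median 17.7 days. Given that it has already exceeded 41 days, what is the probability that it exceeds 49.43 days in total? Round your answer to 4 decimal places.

0.7188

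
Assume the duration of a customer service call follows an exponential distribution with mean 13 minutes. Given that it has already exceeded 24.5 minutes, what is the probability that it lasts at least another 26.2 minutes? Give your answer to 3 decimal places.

The rate is λ = 1/13 = 0.0769231 per minute.
P(X > s+t | X > s) = e^(−λ(s+t))/e^(−λs) = e^(−λt), independent of s = 24.5.
P(X > 26.2) = e^(−2.0154) ≈ 0.133.

0.133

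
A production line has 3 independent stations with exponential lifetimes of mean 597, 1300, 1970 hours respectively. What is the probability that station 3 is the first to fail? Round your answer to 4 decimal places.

0.1720

Rates: λ_i = 1/mean_i → 0.00167504, 0.000769231, 0.000507614; Σλ = 0.00295189.
P(station 3 first) = λ_3/Σλ = 0.000507614/0.00295189 ≈ 0.1720.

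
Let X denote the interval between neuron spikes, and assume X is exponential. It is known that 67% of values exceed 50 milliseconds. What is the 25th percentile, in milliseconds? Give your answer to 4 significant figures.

35.92

e^(−λ·50) = 0.67 ⇒ λ = −ln(0.67)/50 = 0.00800955.
25th percentile: 1 − e^(−λt) = 0.25, t = −ln(0.75)/λ = 35.9174 milliseconds.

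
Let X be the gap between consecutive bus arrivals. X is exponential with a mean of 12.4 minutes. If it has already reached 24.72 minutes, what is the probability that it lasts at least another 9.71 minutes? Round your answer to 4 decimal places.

0.4570

The rate is λ = 1/12.4 = 0.0806452 per minute.
P(X > s+t | X > s) = e^(−λ(s+t))/e^(−λs) = e^(−λt), independent of s = 24.72.
P(X > 9.71) = e^(−0.78306) ≈ 0.4570.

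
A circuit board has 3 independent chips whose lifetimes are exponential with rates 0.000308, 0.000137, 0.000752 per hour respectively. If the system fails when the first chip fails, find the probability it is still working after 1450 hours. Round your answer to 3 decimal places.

The time to first failure is exponential with rate Σλ = 0.000308 + 0.000137 + 0.000752 = 0.001197.
P(min > 1450) = e^(−0.001197·1450) = e^(−1.7356) ≈ 0.176.

0.176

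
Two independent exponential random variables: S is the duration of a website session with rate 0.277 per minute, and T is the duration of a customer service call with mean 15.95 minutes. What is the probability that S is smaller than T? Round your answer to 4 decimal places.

0.8154

λ_1 = 0.277, λ_2 = 1/15.95 = 0.0626959.
For independent exponentials, P(S < T) = λ_1/(λ_1+λ_2) = 0.277/0.339696 ≈ 0.8154.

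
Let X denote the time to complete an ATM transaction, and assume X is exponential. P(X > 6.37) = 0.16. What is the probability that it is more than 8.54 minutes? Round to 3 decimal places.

0.086

e^(−λ·6.37) = 0.16 ⇒ λ = −ln(0.16)/6.37 = 0.287689.
P(X > 8.54) = e^(−0.287689·8.54) = e^(−2.4569) ≈ 0.086.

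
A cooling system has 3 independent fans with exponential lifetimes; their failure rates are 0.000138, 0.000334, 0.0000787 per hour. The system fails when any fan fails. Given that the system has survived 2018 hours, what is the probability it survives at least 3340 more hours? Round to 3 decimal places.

Time to first failure ~ Exp(Σλ) with Σλ = 0.0005507.
By memorylessness, P(T > 2018+3340 | T > 2018) = P(T > 3340) = e^(−0.0005507·3340) ≈ 0.159.

0.159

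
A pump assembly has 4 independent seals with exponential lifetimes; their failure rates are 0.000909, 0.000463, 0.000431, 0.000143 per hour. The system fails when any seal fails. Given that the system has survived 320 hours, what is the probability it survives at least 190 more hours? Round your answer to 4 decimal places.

0.6909

Time to first failure ~ Exp(Σλ) with Σλ = 0.001946.
By memorylessness, P(T > 320+190 | T > 320) = P(T > 190) = e^(−0.001946·190) ≈ 0.6909.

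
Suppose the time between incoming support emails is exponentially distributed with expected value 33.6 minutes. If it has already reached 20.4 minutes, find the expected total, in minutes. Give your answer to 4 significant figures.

The rate is λ = 1/33.6 = 0.0297619 per minute.
By memorylessness, E[X | X > 20.4] = 20.4 + 1/λ = 20.4 + 33.6 = 54 minutes.

54.00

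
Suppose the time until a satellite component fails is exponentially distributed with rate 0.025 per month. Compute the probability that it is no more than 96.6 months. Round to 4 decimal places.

P(X ≤ 96.6) = 1 − e^(−λ·96.6) = 1 − e^(−2.415) ≈ 0.9106.

0.9106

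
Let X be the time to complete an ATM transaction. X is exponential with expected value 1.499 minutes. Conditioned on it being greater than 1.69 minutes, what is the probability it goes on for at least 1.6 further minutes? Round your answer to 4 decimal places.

0.3439

The rate is λ = 1/1.499 = 0.667111 per minute.
The exponential is memoryless, so the remaining time is again Exp(λ): the condition X > 1.69 is irrelevant.
P(X > 1.6) = e^(−1.0674) ≈ 0.3439.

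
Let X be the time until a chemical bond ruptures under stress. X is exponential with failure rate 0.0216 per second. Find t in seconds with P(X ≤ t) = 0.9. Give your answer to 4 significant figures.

Set 1 − e^(−λt) = 0.9, so t = −ln(0.1)/λ = 2.3026/0.0216 ≈ 106.601 seconds.

106.6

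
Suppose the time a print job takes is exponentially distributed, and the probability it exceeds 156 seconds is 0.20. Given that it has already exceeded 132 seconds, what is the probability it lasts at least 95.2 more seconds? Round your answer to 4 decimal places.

0.3745

From e^(−λ·156) = 0.20, λ = −ln(0.20)/156 = 0.0103169.
Memoryless: P(X > 132+95.2 | X > 132) = P(X > 95.2) = e^(−0.0103169·95.2) ≈ 0.3745.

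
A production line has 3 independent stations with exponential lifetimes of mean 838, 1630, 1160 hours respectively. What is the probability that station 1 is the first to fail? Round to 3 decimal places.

Rates: λ_i = 1/mean_i → 0.00119332, 0.000613497, 0.000862069; Σλ = 0.00266888.
P(station 1 first) = λ_1/Σλ = 0.00119332/0.00266888 ≈ 0.447.

0.447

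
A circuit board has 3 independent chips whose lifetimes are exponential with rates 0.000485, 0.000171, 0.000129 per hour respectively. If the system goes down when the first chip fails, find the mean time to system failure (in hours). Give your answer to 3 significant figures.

1270

The time to first failure is exponential with rate Σλ = 0.000485 + 0.000171 + 0.000129 = 0.000785.
E[min] = 1/Σλ = 1/0.000785 = 1273.89 hours.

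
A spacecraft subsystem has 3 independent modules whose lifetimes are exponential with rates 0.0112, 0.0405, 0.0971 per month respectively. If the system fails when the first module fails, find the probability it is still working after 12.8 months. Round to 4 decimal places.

0.1489

The time to first failure is exponential with rate Σλ = 0.0112 + 0.0405 + 0.0971 = 0.1488.
P(min > 12.8) = e^(−0.1488·12.8) = e^(−1.9046) ≈ 0.1489.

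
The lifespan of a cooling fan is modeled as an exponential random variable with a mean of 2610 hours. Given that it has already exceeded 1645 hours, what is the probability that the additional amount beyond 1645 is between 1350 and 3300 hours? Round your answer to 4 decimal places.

The rate is λ = 1/2610 = 0.000383142 per hour.
Memoryless: the residual past 1645 is again Exp(λ).
P(1350 < residual < 3300) = e^(−λ·1350) − e^(−λ·3300) = 0.59616 − 0.28242 ≈ 0.3137.

0.3137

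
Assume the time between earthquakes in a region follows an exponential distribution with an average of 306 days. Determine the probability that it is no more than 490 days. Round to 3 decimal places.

The rate is λ = 1/306 = 0.00326797 per day.
P(X ≤ 490) = 1 − e^(−λ·490) = 1 − e^(−1.6013) ≈ 0.798.

0.798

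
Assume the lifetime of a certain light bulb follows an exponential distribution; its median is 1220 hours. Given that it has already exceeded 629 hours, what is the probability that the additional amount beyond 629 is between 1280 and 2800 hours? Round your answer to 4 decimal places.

0.2795

For an exponential, median = ln(2)/λ, so λ = ln 2 / 1220 = 0.000568153 per hour.
Memoryless: the residual past 629 is again Exp(λ).
P(1280 < residual < 2800) = e^(−λ·1280) − e^(−λ·2800) = 0.48324 − 0.20376 ≈ 0.2795.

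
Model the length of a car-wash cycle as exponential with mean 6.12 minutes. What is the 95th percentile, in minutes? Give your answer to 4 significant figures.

The rate is λ = 1/6.12 = 0.163399 per minute.
Set 1 − e^(−λt) = 0.95, so t = −ln(0.05)/λ = 2.9957/0.163399 ≈ 18.3339 minutes.

18.33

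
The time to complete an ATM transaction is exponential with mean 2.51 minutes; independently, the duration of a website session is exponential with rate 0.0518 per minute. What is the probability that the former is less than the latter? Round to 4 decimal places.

0.8849

λ_1 = 1/2.51 = 0.398406, λ_2 = 0.0518.
For independent exponentials, P(the former < the latter) = λ_1/(λ_1+λ_2) = 0.398406/0.450206 ≈ 0.8849.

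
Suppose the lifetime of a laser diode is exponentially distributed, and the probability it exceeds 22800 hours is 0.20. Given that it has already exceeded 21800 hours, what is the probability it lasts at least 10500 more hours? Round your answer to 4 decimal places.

0.4765

From e^(−λ·22800) = 0.20, λ = −ln(0.20)/22800 = 0.0000705894.
Memoryless: P(X > 21800+10500 | X > 21800) = P(X > 10500) = e^(−0.0000705894·10500) ≈ 0.4765.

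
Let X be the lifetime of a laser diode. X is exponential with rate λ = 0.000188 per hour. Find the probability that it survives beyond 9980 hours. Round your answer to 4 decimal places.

0.1532

P(X > 9980) = e^(−λ·9980) = e^(−1.8762) ≈ 0.1532.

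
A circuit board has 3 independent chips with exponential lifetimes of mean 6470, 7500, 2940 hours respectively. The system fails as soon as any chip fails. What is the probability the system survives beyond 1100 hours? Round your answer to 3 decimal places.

The first failure time is exponential with rate Σλ_i = 1/6470 + 1/7500 + 1/2940 = 0.000628029 per hour.
P(min > 1100) = e^(−0.000628029·1100) = e^(−0.69083) ≈ 0.501.

0.501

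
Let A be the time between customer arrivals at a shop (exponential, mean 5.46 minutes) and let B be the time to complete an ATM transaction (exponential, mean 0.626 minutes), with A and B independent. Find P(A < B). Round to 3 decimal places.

λ_1 = 1/5.46 = 0.18315, λ_2 = 1/0.626 = 1.59744.
For independent exponentials, P(A < B) = λ_1/(λ_1+λ_2) = 0.18315/1.78059 ≈ 0.103.

0.103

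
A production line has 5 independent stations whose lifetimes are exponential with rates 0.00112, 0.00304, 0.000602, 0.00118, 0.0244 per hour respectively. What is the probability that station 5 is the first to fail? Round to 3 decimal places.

The time to first failure is exponential with rate Σλ = 0.00112 + 0.00304 + 0.000602 + 0.00118 + 0.0244 = 0.030342.
P(station 5 first) = λ_5/Σλ = 0.0244/0.030342 ≈ 0.804.

0.804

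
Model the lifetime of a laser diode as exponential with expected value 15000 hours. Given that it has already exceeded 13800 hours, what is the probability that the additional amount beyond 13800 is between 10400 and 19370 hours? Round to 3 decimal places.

The rate is λ = 1/15000 = 0.0000666667 per hour.
Memoryless: the residual past 13800 is again Exp(λ).
P(10400 < residual < 19370) = e^(−λ·10400) − e^(−λ·19370) = 0.49991 − 0.27490 ≈ 0.225.

0.225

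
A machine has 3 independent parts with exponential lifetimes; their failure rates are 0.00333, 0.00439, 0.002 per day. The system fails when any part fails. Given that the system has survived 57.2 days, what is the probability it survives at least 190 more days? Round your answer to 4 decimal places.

0.1577

Time to first failure ~ Exp(Σλ) with Σλ = 0.00972.
By memorylessness, P(T > 57.2+190 | T > 57.2) = P(T > 190) = e^(−0.00972·190) ≈ 0.1577.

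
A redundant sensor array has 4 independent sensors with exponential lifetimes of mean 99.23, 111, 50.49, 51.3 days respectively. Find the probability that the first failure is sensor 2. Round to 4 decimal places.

Rates: λ_i = 1/mean_i → 0.0100776, 0.00900901, 0.0198059, 0.0194932; Σλ = 0.0583857.
P(sensor 2 first) = λ_2/Σλ = 0.00900901/0.0583857 ≈ 0.1543.

0.1543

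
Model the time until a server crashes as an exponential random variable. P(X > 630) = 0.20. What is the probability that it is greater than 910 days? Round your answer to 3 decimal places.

e^(−λ·630) = 0.20 ⇒ λ = −ln(0.20)/630 = 0.00255466.
P(X > 910) = e^(−0.00255466·910) = e^(−2.3247) ≈ 0.098.

0.098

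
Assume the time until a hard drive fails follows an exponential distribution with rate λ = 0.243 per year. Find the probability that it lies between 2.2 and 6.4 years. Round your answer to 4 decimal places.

P(2.2 < X < 6.4) = e^(−λ·2.2) − e^(−λ·6.4) = 0.58590 − 0.21115 ≈ 0.3748.

0.3748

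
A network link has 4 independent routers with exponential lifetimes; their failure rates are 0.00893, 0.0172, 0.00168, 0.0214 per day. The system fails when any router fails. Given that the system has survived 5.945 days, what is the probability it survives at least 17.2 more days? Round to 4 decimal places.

Time to first failure ~ Exp(Σλ) with Σλ = 0.04921.
By memorylessness, P(T > 5.945+17.2 | T > 5.945) = P(T > 17.2) = e^(−0.04921·17.2) ≈ 0.4290.

0.4290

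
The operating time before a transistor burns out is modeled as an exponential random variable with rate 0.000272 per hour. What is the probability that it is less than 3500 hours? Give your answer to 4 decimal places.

0.6140

P(X ≤ 3500) = 1 − e^(−λ·3500) = 1 − e^(−0.952) ≈ 0.6140.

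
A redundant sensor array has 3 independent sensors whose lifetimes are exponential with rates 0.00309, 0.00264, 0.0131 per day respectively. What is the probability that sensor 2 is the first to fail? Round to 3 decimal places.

The time to first failure is exponential with rate Σλ = 0.00309 + 0.00264 + 0.0131 = 0.01883.
P(sensor 2 first) = λ_2/Σλ = 0.00264/0.01883 ≈ 0.140.

0.140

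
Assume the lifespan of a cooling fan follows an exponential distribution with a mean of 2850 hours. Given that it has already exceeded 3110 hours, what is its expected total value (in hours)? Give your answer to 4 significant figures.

The rate is λ = 1/2850 = 0.000350877 per hour.
By memorylessness, E[X | X > 3110] = 3110 + 1/λ = 3110 + 2850 = 5960 hours.

5960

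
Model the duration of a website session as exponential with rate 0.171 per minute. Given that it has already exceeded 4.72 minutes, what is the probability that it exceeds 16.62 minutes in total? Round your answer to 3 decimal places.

P(X > s+t | X > s) = e^(−λ(s+t))/e^(−λs) = e^(−λt), independent of s = 4.72.
P(X > 11.9) = e^(−2.0349) ≈ 0.131.

0.131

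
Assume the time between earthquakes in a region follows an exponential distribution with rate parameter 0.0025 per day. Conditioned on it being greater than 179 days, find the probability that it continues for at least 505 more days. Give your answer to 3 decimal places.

0.283

By the memoryless property, P(X > 179+505 | X > 179) = P(X > 505).
P(X > 505) = e^(−1.2625) ≈ 0.283.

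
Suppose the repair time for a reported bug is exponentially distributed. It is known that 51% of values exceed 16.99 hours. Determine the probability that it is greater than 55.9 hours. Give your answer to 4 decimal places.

0.1091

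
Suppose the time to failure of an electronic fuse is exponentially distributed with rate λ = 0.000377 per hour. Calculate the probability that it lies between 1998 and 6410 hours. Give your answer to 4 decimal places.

0.3816

P(1998 < X < 6410) = e^(−λ·1998) − e^(−λ·6410) = 0.47084 − 0.08923 ≈ 0.3816.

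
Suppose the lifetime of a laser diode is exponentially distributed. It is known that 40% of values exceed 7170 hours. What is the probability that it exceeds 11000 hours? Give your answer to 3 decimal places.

e^(−λ·7170) = 0.40 ⇒ λ = −ln(0.40)/7170 = 0.000127795.
P(X > 11000) = e^(−0.000127795·11000) = e^(−1.4057) ≈ 0.245.

0.245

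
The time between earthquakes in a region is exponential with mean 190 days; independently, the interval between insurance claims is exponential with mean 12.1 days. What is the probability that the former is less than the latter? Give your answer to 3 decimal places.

λ_1 = 1/190 = 0.00526316, λ_2 = 1/12.1 = 0.0826446.
For independent exponentials, P(the former < the latter) = λ_1/(λ_1+λ_2) = 0.00526316/0.0879078 ≈ 0.060.

0.060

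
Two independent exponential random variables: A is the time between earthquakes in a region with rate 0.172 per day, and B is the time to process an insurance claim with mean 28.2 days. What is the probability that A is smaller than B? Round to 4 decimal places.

0.8291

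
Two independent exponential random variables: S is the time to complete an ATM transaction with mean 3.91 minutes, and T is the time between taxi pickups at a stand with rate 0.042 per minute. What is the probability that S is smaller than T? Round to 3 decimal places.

0.859

λ_1 = 1/3.91 = 0.255754, λ_2 = 0.042.
For independent exponentials, P(S < T) = λ_1/(λ_1+λ_2) = 0.255754/0.297754 ≈ 0.859.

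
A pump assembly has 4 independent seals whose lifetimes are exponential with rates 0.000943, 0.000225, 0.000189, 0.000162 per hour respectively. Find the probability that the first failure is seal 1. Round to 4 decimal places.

0.6208

The time to first failure is exponential with rate Σλ = 0.000943 + 0.000225 + 0.000189 + 0.000162 = 0.001519.
P(seal 1 first) = λ_1/Σλ = 0.000943/0.001519 ≈ 0.6208.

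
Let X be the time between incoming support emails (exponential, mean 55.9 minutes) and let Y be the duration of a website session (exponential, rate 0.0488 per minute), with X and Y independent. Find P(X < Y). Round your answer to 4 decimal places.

λ_1 = 1/55.9 = 0.0178891, λ_2 = 0.0488.
For independent exponentials, P(X < Y) = λ_1/(λ_1+λ_2) = 0.0178891/0.0666891 ≈ 0.2682.

0.2682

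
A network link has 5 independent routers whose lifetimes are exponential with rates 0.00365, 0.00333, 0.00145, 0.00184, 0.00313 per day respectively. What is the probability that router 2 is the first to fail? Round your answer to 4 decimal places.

The time to first failure is exponential with rate Σλ = 0.00365 + 0.00333 + 0.00145 + 0.00184 + 0.00313 = 0.0134.
P(router 2 first) = λ_2/Σλ = 0.00333/0.0134 ≈ 0.2485.

0.2485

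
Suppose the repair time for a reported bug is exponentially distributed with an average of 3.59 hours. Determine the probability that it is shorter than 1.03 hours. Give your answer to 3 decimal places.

0.249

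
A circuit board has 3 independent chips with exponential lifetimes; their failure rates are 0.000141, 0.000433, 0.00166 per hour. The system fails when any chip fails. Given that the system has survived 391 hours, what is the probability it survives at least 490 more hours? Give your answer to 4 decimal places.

Time to first failure ~ Exp(Σλ) with Σλ = 0.002234.
By memorylessness, P(T > 391+490 | T > 391) = P(T > 490) = e^(−0.002234·490) ≈ 0.3347.

0.3347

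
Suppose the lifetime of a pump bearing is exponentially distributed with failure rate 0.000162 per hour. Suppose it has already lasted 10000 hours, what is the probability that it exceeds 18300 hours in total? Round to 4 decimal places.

P(X > s+t | X > s) = e^(−λ(s+t))/e^(−λs) = e^(−λt), independent of s = 10000.
P(X > 8300) = e^(−1.3446) ≈ 0.2606.

0.2606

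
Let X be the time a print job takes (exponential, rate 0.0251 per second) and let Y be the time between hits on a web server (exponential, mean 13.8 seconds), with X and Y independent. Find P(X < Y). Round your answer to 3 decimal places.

0.257

λ_1 = 0.0251, λ_2 = 1/13.8 = 0.0724638.
For independent exponentials, P(X < Y) = λ_1/(λ_1+λ_2) = 0.0251/0.0975638 ≈ 0.257.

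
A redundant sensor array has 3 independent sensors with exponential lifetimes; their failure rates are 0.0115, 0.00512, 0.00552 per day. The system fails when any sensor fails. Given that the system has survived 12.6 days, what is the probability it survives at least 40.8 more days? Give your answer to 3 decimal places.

Time to first failure ~ Exp(Σλ) with Σλ = 0.02214.
By memorylessness, P(T > 12.6+40.8 | T > 12.6) = P(T > 40.8) = e^(−0.02214·40.8) ≈ 0.405.

0.405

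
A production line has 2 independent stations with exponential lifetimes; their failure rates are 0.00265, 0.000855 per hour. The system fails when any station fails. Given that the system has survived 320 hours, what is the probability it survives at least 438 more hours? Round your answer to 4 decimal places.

0.2154

Time to first failure ~ Exp(Σλ) with Σλ = 0.003505.
By memorylessness, P(T > 320+438 | T > 320) = P(T > 438) = e^(−0.003505·438) ≈ 0.2154.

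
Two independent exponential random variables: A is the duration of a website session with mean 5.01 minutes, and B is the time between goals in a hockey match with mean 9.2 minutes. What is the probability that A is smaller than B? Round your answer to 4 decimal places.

0.6474

λ_1 = 1/5.01 = 0.199601, λ_2 = 1/9.2 = 0.108696.
For independent exponentials, P(A < B) = λ_1/(λ_1+λ_2) = 0.199601/0.308296 ≈ 0.6474.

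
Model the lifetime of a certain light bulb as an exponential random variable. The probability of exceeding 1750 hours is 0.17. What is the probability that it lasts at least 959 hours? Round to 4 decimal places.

e^(−λ·1750) = 0.17 ⇒ λ = −ln(0.17)/1750 = 0.00101255.
P(X > 959) = e^(−0.00101255·959) = e^(−0.97103) ≈ 0.3787.

0.3787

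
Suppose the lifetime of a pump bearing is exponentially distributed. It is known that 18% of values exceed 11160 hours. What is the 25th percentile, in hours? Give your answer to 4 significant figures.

1872

e^(−λ·11160) = 0.18 ⇒ λ = −ln(0.18)/11160 = 0.000153656.
25th percentile: 1 − e^(−λt) = 0.25, t = −ln(0.75)/λ = 1872.25 hours.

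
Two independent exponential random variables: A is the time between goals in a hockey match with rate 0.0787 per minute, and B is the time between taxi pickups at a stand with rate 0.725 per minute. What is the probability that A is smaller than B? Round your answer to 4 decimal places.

λ_1 = 0.0787, λ_2 = 0.725.
For independent exponentials, P(A < B) = λ_1/(λ_1+λ_2) = 0.0787/0.8037 ≈ 0.0979.

0.0979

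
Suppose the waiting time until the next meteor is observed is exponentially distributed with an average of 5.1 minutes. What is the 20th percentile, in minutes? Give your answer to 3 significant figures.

The rate is λ = 1/5.1 = 0.196078 per minute.
Set 1 − e^(−λt) = 0.2, so t = −ln(0.8)/λ = 0.22314/0.196078 ≈ 1.13803 minutes.

1.14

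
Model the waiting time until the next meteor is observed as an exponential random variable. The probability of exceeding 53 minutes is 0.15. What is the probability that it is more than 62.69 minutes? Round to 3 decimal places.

e^(−λ·53) = 0.15 ⇒ λ = −ln(0.15)/53 = 0.0357947.
P(X > 62.69) = e^(−0.0357947·62.69) = e^(−2.244) ≈ 0.106.

0.106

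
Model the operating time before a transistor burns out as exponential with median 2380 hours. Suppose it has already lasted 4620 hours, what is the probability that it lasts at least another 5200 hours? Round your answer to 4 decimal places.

0.2199

For an exponential, median = ln(2)/λ, so λ = ln 2 / 2380 = 0.000291238 per hour.
The exponential is memoryless, so the remaining time is again Exp(λ): the condition X > 4620 is irrelevant.
P(X > 5200) = e^(−1.5144) ≈ 0.2199.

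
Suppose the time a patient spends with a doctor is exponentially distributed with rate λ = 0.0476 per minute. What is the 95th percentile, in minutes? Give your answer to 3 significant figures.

Set 1 − e^(−λt) = 0.95, so t = −ln(0.05)/λ = 2.9957/0.0476 ≈ 62.9356 minutes.

62.9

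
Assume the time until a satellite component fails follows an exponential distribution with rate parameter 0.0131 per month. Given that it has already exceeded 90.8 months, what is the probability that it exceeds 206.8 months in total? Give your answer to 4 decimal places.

0.2188

The exponential is memoryless, so the remaining time is again Exp(λ): the condition X > 90.8 is irrelevant.
P(X > 116) = e^(−1.5196) ≈ 0.2188.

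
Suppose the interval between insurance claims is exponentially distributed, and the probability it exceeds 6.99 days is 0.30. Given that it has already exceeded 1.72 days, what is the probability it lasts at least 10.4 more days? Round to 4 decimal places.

0.1667

From e^(−λ·6.99) = 0.30, λ = −ln(0.30)/6.99 = 0.172242.
Memoryless: P(X > 1.72+10.4 | X > 1.72) = P(X > 10.4) = e^(−0.172242·10.4) ≈ 0.1667.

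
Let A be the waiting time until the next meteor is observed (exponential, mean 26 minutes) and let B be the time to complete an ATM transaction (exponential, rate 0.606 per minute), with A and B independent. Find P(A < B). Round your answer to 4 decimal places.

0.0597

λ_1 = 1/26 = 0.0384615, λ_2 = 0.606.
For independent exponentials, P(A < B) = λ_1/(λ_1+λ_2) = 0.0384615/0.644462 ≈ 0.0597.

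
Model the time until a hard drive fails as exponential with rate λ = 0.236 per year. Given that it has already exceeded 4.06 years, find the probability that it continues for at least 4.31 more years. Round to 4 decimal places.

0.3616

By the memoryless property, P(X > 4.06+4.31 | X > 4.06) = P(X > 4.31).
P(X > 4.31) = e^(−1.0172) ≈ 0.3616.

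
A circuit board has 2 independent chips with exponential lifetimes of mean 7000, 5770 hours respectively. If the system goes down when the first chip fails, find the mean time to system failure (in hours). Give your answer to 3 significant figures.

The first failure time is exponential with rate Σλ_i = 1/7000 + 1/5770 = 0.000316167 per hour.
E[min] = 1/Σλ = 1/0.000316167 = 3162.88 hours.

3160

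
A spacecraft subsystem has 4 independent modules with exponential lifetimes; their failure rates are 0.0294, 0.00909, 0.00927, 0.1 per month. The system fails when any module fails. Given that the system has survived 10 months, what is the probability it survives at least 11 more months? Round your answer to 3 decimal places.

Time to first failure ~ Exp(Σλ) with Σλ = 0.14776.
By memorylessness, P(T > 10+11 | T > 10) = P(T > 11) = e^(−0.14776·11) ≈ 0.197.

0.197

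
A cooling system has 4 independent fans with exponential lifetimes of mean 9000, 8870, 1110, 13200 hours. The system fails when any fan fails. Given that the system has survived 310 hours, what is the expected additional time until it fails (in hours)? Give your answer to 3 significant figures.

First-failure rate Σλ = 1/9000 + 1/8870 + 1/1110 + 1/13200 = 0.00120051.
By memorylessness the expected residual is 1/Σλ = 832.98 hours, regardless of the 310 already elapsed.

833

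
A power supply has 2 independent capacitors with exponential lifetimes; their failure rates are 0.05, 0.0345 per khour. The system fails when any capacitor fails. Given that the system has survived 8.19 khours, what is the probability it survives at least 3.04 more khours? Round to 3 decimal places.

0.773

Time to first failure ~ Exp(Σλ) with Σλ = 0.0845.
By memorylessness, P(T > 8.19+3.04 | T > 8.19) = P(T > 3.04) = e^(−0.0845·3.04) ≈ 0.773.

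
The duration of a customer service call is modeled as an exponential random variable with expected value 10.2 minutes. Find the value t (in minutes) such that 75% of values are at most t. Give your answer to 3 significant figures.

The rate is λ = 1/10.2 = 0.0980392 per minute.
Set 1 − e^(−λt) = 0.75, so t = −ln(0.25)/λ = 1.3863/0.0980392 ≈ 14.1402 minutes.

14.1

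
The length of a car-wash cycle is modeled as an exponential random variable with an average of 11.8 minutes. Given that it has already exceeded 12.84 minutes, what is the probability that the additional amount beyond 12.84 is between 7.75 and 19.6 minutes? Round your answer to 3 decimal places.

0.329

The rate is λ = 1/11.8 = 0.0847458 per minute.
Memoryless: the residual past 12.84 is again Exp(λ).
P(7.75 < residual < 19.6) = e^(−λ·7.75) − e^(−λ·19.6) = 0.51852 − 0.18995 ≈ 0.329.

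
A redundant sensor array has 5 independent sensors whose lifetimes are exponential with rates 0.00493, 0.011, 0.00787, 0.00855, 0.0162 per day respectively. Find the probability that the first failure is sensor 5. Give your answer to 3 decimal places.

0.334

The time to first failure is exponential with rate Σλ = 0.00493 + 0.011 + 0.00787 + 0.00855 + 0.0162 = 0.04855.
P(sensor 5 first) = λ_5/Σλ = 0.0162/0.04855 ≈ 0.334.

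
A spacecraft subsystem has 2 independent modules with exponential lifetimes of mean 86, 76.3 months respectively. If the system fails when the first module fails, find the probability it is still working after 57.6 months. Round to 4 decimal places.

The first failure time is exponential with rate Σλ_i = 1/86 + 1/76.3 = 0.0247341 per month.
P(min > 57.6) = e^(−0.0247341·57.6) = e^(−1.4247) ≈ 0.2406.

0.2406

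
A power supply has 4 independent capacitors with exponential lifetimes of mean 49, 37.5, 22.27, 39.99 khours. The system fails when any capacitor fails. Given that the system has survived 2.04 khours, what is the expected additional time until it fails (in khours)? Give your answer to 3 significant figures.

First-failure rate Σλ = 1/49 + 1/37.5 + 1/22.27 + 1/39.99 = 0.116985.
By memorylessness the expected residual is 1/Σλ = 8.54814 khours, regardless of the 2.04 already elapsed.

8.55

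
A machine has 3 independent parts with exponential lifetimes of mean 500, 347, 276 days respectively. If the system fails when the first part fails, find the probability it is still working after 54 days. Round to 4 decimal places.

The first failure time is exponential with rate Σλ_i = 1/500 + 1/347 + 1/276 = 0.00850503 per day.
P(min > 54) = e^(−0.00850503·54) = e^(−0.45927) ≈ 0.6317.

0.6317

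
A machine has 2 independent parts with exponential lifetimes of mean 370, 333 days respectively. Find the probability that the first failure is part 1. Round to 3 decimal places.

0.474

Rates: λ_i = 1/mean_i → 0.0027027, 0.003003; Σλ = 0.00570571.
P(part 1 first) = λ_1/Σλ = 0.0027027/0.00570571 ≈ 0.474.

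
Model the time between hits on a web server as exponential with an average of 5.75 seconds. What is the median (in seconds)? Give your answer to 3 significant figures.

The rate is λ = 1/5.75 = 0.173913 per second.
Set 1 − e^(−λt) = 0.5, so t = −ln(0.5)/λ = 0.69315/0.173913 ≈ 3.9856 seconds.

3.99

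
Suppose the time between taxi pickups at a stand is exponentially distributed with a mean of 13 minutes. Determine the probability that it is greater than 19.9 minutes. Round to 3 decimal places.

0.216

The rate is λ = 1/13 = 0.0769231 per minute.
P(X > 19.9) = e^(−λ·19.9) = e^(−1.5308) ≈ 0.216.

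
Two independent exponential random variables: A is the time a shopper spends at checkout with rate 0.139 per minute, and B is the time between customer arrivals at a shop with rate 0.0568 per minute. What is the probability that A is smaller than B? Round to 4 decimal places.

0.7099

λ_1 = 0.139, λ_2 = 0.0568.
For independent exponentials, P(A < B) = λ_1/(λ_1+λ_2) = 0.139/0.1958 ≈ 0.7099.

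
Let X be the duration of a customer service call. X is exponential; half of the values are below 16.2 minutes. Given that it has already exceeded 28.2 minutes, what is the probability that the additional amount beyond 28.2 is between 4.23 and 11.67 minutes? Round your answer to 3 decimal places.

For an exponential, median = ln(2)/λ, so λ = ln 2 / 16.2 = 0.0427869 per minute.
Memoryless: the residual past 28.2 is again Exp(λ).
P(4.23 < residual < 11.67) = e^(−λ·4.23) − e^(−λ·11.67) = 0.83445 − 0.60694 ≈ 0.228.

0.228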